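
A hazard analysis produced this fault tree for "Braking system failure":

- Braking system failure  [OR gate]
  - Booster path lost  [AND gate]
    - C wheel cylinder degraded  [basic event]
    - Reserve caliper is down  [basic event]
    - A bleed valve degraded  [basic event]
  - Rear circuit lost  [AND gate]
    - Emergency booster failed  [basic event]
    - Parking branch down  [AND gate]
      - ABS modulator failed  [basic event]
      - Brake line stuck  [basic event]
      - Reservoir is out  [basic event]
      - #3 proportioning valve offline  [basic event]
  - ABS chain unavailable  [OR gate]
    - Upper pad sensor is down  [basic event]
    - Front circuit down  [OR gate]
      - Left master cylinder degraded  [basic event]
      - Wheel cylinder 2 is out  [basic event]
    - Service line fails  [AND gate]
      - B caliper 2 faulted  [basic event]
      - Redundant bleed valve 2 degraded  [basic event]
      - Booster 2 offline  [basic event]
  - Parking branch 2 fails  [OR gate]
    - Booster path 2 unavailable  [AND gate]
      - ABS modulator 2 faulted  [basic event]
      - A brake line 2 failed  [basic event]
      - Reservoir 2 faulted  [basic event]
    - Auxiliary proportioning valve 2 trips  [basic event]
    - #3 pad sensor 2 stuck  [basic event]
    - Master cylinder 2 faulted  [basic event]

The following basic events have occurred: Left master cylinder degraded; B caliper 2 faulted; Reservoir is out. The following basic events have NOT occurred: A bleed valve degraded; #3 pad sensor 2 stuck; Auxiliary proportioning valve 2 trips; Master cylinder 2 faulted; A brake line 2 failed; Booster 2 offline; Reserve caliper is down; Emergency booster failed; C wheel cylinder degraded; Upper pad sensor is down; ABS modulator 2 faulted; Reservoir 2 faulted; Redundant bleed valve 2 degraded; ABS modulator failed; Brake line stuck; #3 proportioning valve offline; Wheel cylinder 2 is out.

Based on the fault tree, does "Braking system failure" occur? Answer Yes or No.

Yes

Booster path lost [AND]: C wheel cylinder degraded=not, Reserve caliper is down=not, A bleed valve degraded=not → not all inputs occur → does not occur.
Parking branch down [AND]: ABS modulator failed=not, Brake line stuck=not, Reservoir is out=occurs, #3 proportioning valve offline=not → not all inputs occur → does not occur.
Rear circuit lost [AND]: Emergency booster failed=not, Parking branch down=not → not all inputs occur → does not occur.
Front circuit down [OR]: Left master cylinder degraded=occurs, Wheel cylinder 2 is out=not → at least one input occurs → occurs.
Service line fails [AND]: B caliper 2 faulted=occurs, Redundant bleed valve 2 degraded=not, Booster 2 offline=not → not all inputs occur → does not occur.
ABS chain unavailable [OR]: Upper pad sensor is down=not, Front circuit down=occurs, Service line fails=not → at least one input occurs → occurs.
Booster path 2 unavailable [AND]: ABS modulator 2 faulted=not, A brake line 2 failed=not, Reservoir 2 faulted=not → not all inputs occur → does not occur.
Parking branch 2 fails [OR]: Booster path 2 unavailable=not, Auxiliary proportioning valve 2 trips=not, #3 pad sensor 2 stuck=not, Master cylinder 2 faulted=not → no input occurs → does not occur.
Braking system failure [OR]: Booster path lost=not, Rear circuit lost=not, ABS chain unavailable=occurs, Parking branch 2 fails=not → at least one input occurs → occurs.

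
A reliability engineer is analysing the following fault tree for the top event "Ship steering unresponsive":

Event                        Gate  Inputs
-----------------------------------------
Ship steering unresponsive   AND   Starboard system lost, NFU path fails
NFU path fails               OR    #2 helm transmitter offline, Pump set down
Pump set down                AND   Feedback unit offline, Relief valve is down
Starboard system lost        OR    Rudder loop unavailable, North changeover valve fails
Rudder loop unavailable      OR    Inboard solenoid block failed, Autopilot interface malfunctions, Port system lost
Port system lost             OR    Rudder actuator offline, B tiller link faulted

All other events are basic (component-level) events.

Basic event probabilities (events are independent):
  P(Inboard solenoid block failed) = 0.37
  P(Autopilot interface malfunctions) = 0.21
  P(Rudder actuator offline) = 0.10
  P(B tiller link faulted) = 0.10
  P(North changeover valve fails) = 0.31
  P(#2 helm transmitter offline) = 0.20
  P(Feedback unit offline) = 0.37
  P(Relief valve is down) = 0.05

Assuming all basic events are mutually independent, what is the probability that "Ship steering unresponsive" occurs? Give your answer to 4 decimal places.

0.1551

P(Port system lost) [OR] = 1 − (1−0.10) × (1−0.10) = 0.190000
P(Rudder loop unavailable) [OR] = 1 − (1−0.37) × (1−0.21) × (1−0.190000) = 0.596863
P(Starboard system lost) [OR] = 1 − (1−0.596863) × (1−0.31) = 0.721835
P(Pump set down) [AND] = 0.37 × 0.05 = 0.018500
P(NFU path fails) [OR] = 1 − (1−0.20) × (1−0.018500) = 0.214800
P(Ship steering unresponsive) [AND] = 0.721835 × 0.214800 = 0.155050
Rounded to 4 decimal places: P(Ship steering unresponsive) ≈ 0.1551.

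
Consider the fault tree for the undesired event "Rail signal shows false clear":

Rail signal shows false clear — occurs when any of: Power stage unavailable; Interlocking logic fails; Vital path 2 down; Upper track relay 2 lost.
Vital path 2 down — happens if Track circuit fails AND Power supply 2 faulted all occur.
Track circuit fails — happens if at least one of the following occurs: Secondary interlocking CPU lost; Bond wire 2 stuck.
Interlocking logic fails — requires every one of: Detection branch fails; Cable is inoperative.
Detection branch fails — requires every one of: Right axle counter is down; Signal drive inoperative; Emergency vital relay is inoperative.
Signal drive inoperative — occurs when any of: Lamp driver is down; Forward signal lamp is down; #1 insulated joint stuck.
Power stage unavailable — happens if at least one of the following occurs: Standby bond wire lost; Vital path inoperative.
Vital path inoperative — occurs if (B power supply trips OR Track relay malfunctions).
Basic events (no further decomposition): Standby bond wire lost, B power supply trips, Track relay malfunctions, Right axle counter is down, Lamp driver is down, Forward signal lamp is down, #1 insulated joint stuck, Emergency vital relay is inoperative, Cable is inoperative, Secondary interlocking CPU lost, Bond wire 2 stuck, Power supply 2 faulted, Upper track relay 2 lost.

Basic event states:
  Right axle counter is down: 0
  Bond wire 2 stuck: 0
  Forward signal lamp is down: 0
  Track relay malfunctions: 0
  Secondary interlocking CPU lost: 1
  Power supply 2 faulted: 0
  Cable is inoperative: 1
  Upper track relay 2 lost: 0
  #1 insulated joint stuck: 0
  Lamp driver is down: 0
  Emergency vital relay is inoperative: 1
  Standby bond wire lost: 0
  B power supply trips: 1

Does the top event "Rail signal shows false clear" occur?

Vital path inoperative [OR]: B power supply trips=occurs, Track relay malfunctions=not → at least one input occurs → occurs.
Power stage unavailable [OR]: Standby bond wire lost=not, Vital path inoperative=occurs → at least one input occurs → occurs.
Signal drive inoperative [OR]: Lamp driver is down=not, Forward signal lamp is down=not, #1 insulated joint stuck=not → no input occurs → does not occur.
Detection branch fails [AND]: Right axle counter is down=not, Signal drive inoperative=not, Emergency vital relay is inoperative=occurs → not all inputs occur → does not occur.
Interlocking logic fails [AND]: Detection branch fails=not, Cable is inoperative=occurs → not all inputs occur → does not occur.
Track circuit fails [OR]: Secondary interlocking CPU lost=occurs, Bond wire 2 stuck=not → at least one input occurs → occurs.
Vital path 2 down [AND]: Track circuit fails=occurs, Power supply 2 faulted=not → not all inputs occur → does not occur.
Rail signal shows false clear [OR]: Power stage unavailable=occurs, Interlocking logic fails=not, Vital path 2 down=not, Upper track relay 2 lost=not → at least one input occurs → occurs.

Yes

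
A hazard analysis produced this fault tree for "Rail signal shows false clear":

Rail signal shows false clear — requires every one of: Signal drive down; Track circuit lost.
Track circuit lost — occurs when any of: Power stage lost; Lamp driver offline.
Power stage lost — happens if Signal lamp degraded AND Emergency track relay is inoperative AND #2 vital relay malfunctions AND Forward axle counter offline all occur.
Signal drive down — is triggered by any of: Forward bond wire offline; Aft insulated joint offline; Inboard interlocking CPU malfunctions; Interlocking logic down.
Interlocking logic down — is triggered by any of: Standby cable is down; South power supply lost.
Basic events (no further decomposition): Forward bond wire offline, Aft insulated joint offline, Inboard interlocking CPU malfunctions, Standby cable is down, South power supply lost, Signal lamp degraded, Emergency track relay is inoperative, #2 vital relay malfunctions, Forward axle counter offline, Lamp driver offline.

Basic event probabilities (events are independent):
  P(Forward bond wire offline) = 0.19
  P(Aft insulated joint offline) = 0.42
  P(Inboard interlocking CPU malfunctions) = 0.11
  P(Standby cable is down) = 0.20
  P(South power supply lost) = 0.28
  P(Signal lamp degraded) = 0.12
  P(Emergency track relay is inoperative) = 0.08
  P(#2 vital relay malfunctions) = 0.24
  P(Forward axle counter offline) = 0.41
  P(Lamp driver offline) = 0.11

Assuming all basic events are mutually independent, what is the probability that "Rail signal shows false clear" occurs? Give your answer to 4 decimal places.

P(Interlocking logic down) [OR] = 1 − (1−0.20) × (1−0.28) = 0.424000
P(Signal drive down) [OR] = 1 − (1−0.19) × (1−0.42) × (1−0.11) × (1−0.424000) = 0.759162
P(Power stage lost) [AND] = 0.12 × 0.08 × 0.24 × 0.41 = 0.000945
P(Track circuit lost) [OR] = 1 − (1−0.000945) × (1−0.11) = 0.110841
P(Rail signal shows false clear) [AND] = 0.759162 × 0.110841 = 0.084146
Rounded to 4 decimal places: P(Rail signal shows false clear) ≈ 0.0841.

0.0841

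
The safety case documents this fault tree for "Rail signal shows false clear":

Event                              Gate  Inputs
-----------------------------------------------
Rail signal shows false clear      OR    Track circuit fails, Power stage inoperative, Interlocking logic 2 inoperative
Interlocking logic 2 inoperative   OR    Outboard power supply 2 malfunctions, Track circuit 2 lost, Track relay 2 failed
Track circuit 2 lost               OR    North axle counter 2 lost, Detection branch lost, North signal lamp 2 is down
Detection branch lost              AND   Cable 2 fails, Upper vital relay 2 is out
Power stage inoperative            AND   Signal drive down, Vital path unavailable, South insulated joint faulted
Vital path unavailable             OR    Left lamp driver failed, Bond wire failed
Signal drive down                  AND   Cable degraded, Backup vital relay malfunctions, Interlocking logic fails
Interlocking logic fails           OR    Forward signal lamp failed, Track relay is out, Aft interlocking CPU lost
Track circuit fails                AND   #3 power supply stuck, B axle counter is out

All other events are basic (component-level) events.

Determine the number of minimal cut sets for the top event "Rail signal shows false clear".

12

Track circuit fails [AND]: one cut set from each child combined → 1 × 1 = 1 cut set(s).
Interlocking logic fails [OR]: union of children's cut sets → 3 cut set(s).
Signal drive down [AND]: one cut set from each child combined → 1 × 1 × 3 = 3 cut set(s).
Vital path unavailable [OR]: union of children's cut sets → 2 cut set(s).
Power stage inoperative [AND]: one cut set from each child combined → 3 × 2 × 1 = 6 cut set(s).
Detection branch lost [AND]: one cut set from each child combined → 1 × 1 = 1 cut set(s).
Track circuit 2 lost [OR]: union of children's cut sets → 3 cut set(s).
Interlocking logic 2 inoperative [OR]: union of children's cut sets → 5 cut set(s).
Rail signal shows false clear [OR]: union of children's cut sets → 12 cut set(s).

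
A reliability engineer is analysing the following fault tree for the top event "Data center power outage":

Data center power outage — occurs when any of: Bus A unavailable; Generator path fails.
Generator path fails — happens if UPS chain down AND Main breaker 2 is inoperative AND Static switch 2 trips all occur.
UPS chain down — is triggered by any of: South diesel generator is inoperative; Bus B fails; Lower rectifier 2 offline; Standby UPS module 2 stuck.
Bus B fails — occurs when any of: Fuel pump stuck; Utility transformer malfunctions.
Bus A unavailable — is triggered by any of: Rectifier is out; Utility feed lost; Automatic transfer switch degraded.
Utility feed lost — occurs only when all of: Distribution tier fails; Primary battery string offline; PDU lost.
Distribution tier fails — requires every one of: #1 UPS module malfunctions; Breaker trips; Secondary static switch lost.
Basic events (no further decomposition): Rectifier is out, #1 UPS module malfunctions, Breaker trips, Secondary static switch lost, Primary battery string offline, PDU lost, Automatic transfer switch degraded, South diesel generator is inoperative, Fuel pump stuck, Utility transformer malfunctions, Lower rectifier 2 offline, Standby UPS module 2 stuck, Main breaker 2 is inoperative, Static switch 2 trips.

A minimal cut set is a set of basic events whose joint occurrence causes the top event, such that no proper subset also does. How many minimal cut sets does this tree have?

Distribution tier fails [AND]: one cut set from each child combined → 1 × 1 × 1 = 1 cut set(s).
Utility feed lost [AND]: one cut set from each child combined → 1 × 1 × 1 = 1 cut set(s).
Bus A unavailable [OR]: union of children's cut sets → 3 cut set(s).
Bus B fails [OR]: union of children's cut sets → 2 cut set(s).
UPS chain down [OR]: union of children's cut sets → 5 cut set(s).
Generator path fails [AND]: one cut set from each child combined → 5 × 1 × 1 = 5 cut set(s).
Data center power outage [OR]: union of children's cut sets → 8 cut set(s).
Minimal cut sets: {Rectifier is out}; {#1 UPS module malfunctions, Breaker trips, PDU lost, Primary battery string offline, Secondary static switch lost}; {Automatic transfer switch degraded}; {Main breaker 2 is inoperative, South diesel generator is inoperative, Static switch 2 trips}; {Fuel pump stuck, Main breaker 2 is inoperative, Static switch 2 trips}; {Main breaker 2 is inoperative, Static switch 2 trips, Utility transformer malfunctions}; {Lower rectifier 2 offline, Main breaker 2 is inoperative, Static switch 2 trips}; {Main breaker 2 is inoperative, Standby UPS module 2 stuck, Static switch 2 trips}.

8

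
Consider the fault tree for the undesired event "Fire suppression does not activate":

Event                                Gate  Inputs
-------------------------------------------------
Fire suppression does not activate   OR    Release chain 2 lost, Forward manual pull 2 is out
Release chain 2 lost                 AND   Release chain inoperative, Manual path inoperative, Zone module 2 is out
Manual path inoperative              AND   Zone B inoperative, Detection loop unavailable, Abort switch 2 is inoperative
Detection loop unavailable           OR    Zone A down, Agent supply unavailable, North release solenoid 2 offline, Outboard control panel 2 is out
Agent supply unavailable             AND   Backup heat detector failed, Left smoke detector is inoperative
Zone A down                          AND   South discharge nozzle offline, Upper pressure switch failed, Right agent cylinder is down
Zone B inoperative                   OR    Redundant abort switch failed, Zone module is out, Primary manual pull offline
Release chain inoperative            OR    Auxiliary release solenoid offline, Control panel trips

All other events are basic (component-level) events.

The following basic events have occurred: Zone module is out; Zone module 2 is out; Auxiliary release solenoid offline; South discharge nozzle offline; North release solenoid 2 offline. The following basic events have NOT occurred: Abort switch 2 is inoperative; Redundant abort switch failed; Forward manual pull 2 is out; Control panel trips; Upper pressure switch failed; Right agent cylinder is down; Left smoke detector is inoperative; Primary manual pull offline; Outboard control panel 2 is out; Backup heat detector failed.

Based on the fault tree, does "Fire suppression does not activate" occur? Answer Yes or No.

No

Release chain inoperative [OR]: Auxiliary release solenoid offline=occurs, Control panel trips=not → at least one input occurs → occurs.
Zone B inoperative [OR]: Redundant abort switch failed=not, Zone module is out=occurs, Primary manual pull offline=not → at least one input occurs → occurs.
Zone A down [AND]: South discharge nozzle offline=occurs, Upper pressure switch failed=not, Right agent cylinder is down=not → not all inputs occur → does not occur.
Agent supply unavailable [AND]: Backup heat detector failed=not, Left smoke detector is inoperative=not → not all inputs occur → does not occur.
Detection loop unavailable [OR]: Zone A down=not, Agent supply unavailable=not, North release solenoid 2 offline=occurs, Outboard control panel 2 is out=not → at least one input occurs → occurs.
Manual path inoperative [AND]: Zone B inoperative=occurs, Detection loop unavailable=occurs, Abort switch 2 is inoperative=not → not all inputs occur → does not occur.
Release chain 2 lost [AND]: Release chain inoperative=occurs, Manual path inoperative=not, Zone module 2 is out=occurs → not all inputs occur → does not occur.
Fire suppression does not activate [OR]: Release chain 2 lost=not, Forward manual pull 2 is out=not → no input occurs → does not occur.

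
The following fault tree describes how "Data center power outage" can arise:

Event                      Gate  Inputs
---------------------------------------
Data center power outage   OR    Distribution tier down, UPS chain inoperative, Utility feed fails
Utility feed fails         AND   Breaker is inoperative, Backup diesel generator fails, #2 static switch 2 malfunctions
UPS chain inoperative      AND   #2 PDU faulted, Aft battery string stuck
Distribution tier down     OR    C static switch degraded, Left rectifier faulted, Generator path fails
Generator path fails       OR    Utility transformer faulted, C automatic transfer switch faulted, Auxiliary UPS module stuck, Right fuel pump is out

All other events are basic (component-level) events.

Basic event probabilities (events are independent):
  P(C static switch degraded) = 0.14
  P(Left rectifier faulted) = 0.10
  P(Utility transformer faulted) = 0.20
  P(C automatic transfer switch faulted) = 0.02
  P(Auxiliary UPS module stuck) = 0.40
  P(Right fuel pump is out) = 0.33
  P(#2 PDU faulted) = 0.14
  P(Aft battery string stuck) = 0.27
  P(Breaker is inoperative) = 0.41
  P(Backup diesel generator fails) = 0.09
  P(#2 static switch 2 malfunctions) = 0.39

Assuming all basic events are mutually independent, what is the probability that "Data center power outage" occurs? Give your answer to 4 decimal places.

P(Generator path fails) [OR] = 1 − (1−0.20) × (1−0.02) × (1−0.40) × (1−0.33) = 0.684832
P(Distribution tier down) [OR] = 1 − (1−0.14) × (1−0.10) × (1−0.684832) = 0.756060
P(UPS chain inoperative) [AND] = 0.14 × 0.27 = 0.037800
P(Utility feed fails) [AND] = 0.41 × 0.09 × 0.39 = 0.014391
P(Data center power outage) [OR] = 1 − (1−0.756060) × (1−0.037800) × (1−0.014391) = 0.768659
Rounded to 4 decimal places: P(Data center power outage) ≈ 0.7687.

0.7687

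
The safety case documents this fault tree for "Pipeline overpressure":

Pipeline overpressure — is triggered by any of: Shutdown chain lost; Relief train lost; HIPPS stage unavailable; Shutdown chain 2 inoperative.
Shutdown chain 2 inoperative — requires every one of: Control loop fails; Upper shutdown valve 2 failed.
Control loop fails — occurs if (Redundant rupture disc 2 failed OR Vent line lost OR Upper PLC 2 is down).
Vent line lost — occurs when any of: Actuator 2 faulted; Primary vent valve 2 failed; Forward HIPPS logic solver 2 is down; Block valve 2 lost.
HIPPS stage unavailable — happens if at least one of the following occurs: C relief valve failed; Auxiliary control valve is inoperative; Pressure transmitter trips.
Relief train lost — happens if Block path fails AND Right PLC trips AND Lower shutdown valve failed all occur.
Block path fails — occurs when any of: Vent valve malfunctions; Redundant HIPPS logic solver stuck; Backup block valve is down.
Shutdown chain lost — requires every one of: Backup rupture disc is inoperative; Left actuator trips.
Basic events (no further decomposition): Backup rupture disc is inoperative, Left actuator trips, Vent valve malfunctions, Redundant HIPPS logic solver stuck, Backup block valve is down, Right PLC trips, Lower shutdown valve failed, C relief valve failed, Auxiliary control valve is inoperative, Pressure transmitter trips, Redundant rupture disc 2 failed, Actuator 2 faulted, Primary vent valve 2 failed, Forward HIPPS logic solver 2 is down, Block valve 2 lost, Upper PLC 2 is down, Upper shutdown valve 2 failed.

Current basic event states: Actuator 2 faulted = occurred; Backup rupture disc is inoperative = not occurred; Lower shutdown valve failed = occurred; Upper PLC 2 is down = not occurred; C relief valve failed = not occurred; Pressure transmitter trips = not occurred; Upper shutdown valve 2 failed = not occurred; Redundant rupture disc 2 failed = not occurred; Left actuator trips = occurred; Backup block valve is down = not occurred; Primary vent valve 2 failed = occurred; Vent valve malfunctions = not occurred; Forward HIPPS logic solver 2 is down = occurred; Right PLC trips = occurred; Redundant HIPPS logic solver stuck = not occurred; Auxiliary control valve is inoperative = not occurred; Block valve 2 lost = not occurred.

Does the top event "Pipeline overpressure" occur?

No

Shutdown chain lost [AND]: Backup rupture disc is inoperative=not, Left actuator trips=occurs → not all inputs occur → does not occur.
Block path fails [OR]: Vent valve malfunctions=not, Redundant HIPPS logic solver stuck=not, Backup block valve is down=not → no input occurs → does not occur.
Relief train lost [AND]: Block path fails=not, Right PLC trips=occurs, Lower shutdown valve failed=occurs → not all inputs occur → does not occur.
HIPPS stage unavailable [OR]: C relief valve failed=not, Auxiliary control valve is inoperative=not, Pressure transmitter trips=not → no input occurs → does not occur.
Vent line lost [OR]: Actuator 2 faulted=occurs, Primary vent valve 2 failed=occurs, Forward HIPPS logic solver 2 is down=occurs, Block valve 2 lost=not → at least one input occurs → occurs.
Control loop fails [OR]: Redundant rupture disc 2 failed=not, Vent line lost=occurs, Upper PLC 2 is down=not → at least one input occurs → occurs.
Shutdown chain 2 inoperative [AND]: Control loop fails=occurs, Upper shutdown valve 2 failed=not → not all inputs occur → does not occur.
Pipeline overpressure [OR]: Shutdown chain lost=not, Relief train lost=not, HIPPS stage unavailable=not, Shutdown chain 2 inoperative=not → no input occurs → does not occur.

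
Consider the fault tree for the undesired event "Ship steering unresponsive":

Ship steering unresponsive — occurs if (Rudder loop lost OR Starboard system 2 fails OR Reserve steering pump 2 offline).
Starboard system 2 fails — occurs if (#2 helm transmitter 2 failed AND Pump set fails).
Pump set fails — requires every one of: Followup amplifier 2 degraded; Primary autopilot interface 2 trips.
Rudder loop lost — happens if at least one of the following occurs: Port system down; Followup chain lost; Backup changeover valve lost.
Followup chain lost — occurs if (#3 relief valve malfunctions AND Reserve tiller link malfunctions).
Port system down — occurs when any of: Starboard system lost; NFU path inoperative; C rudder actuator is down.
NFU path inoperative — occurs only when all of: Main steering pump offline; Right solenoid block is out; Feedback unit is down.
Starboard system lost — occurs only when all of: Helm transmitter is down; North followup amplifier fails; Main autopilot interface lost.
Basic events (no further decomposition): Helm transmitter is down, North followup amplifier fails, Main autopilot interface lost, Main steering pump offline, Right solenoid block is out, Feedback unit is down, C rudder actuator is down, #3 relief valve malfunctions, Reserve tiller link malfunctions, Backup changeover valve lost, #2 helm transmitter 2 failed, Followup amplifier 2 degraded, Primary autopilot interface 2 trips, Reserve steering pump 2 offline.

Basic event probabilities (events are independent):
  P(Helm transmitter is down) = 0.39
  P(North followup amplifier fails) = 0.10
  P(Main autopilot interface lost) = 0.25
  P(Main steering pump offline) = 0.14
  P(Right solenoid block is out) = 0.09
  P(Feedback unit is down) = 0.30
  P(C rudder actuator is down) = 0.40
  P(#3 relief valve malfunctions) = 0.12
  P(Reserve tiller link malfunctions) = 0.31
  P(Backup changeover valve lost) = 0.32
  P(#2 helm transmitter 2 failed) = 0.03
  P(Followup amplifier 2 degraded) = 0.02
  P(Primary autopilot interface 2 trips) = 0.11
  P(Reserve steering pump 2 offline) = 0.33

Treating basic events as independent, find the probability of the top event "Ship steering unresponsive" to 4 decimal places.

0.7404

P(Starboard system lost) [AND] = 0.39 × 0.10 × 0.25 = 0.009750
P(NFU path inoperative) [AND] = 0.14 × 0.09 × 0.30 = 0.003780
P(Port system down) [OR] = 1 − (1−0.009750) × (1−0.003780) × (1−0.40) = 0.408096
P(Followup chain lost) [AND] = 0.12 × 0.31 = 0.037200
P(Rudder loop lost) [OR] = 1 − (1−0.408096) × (1−0.037200) × (1−0.32) = 0.612478
P(Pump set fails) [AND] = 0.02 × 0.11 = 0.002200
P(Starboard system 2 fails) [AND] = 0.03 × 0.002200 = 0.000066
P(Ship steering unresponsive) [OR] = 1 − (1−0.612478) × (1−0.000066) × (1−0.33) = 0.740377
Rounded to 4 decimal places: P(Ship steering unresponsive) ≈ 0.7404.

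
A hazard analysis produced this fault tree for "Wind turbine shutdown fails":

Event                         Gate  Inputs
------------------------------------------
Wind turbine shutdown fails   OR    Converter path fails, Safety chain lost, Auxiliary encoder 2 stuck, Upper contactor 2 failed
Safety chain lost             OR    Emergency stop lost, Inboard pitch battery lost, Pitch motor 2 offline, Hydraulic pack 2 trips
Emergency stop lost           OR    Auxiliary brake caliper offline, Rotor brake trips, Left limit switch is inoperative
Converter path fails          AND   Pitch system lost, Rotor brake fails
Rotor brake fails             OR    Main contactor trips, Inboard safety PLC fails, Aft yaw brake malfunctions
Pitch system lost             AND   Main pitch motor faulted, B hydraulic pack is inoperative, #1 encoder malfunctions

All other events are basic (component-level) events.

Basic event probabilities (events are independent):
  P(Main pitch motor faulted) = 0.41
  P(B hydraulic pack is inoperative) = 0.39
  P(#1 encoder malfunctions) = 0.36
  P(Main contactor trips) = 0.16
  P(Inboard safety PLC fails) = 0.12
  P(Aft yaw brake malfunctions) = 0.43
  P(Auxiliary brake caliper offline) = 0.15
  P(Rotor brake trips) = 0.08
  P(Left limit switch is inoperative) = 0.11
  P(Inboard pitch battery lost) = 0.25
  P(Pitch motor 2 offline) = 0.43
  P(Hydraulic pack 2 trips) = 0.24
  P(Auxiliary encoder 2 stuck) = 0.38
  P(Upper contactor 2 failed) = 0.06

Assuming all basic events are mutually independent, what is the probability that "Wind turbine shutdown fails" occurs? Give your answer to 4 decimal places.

0.8726

P(Pitch system lost) [AND] = 0.41 × 0.39 × 0.36 = 0.057564
P(Rotor brake fails) [OR] = 1 − (1−0.16) × (1−0.12) × (1−0.43) = 0.578656
P(Converter path fails) [AND] = 0.057564 × 0.578656 = 0.033310
P(Emergency stop lost) [OR] = 1 − (1−0.15) × (1−0.08) × (1−0.11) = 0.304020
P(Safety chain lost) [OR] = 1 − (1−0.304020) × (1−0.25) × (1−0.43) × (1−0.24) = 0.773876
P(Wind turbine shutdown fails) [OR] = 1 − (1−0.033310) × (1−0.773876) × (1−0.38) × (1−0.06) = 0.872605
Rounded to 4 decimal places: P(Wind turbine shutdown fails) ≈ 0.8726.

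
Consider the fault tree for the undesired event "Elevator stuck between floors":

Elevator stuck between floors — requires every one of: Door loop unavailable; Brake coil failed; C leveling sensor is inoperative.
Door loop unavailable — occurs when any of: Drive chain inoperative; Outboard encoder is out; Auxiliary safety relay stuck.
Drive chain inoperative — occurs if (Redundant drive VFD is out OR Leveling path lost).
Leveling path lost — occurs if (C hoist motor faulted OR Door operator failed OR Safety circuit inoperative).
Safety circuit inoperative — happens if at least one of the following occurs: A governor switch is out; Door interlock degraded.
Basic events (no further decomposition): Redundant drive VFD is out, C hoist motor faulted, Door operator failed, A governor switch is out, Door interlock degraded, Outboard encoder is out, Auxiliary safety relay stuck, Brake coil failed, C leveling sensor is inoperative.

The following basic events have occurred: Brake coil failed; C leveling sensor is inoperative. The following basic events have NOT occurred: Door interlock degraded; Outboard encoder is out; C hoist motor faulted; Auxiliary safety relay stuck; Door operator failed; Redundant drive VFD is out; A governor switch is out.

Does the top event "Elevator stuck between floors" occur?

Safety circuit inoperative [OR]: A governor switch is out=not, Door interlock degraded=not → no input occurs → does not occur.
Leveling path lost [OR]: C hoist motor faulted=not, Door operator failed=not, Safety circuit inoperative=not → no input occurs → does not occur.
Drive chain inoperative [OR]: Redundant drive VFD is out=not, Leveling path lost=not → no input occurs → does not occur.
Door loop unavailable [OR]: Drive chain inoperative=not, Outboard encoder is out=not, Auxiliary safety relay stuck=not → no input occurs → does not occur.
Elevator stuck between floors [AND]: Door loop unavailable=not, Brake coil failed=occurs, C leveling sensor is inoperative=occurs → not all inputs occur → does not occur.

No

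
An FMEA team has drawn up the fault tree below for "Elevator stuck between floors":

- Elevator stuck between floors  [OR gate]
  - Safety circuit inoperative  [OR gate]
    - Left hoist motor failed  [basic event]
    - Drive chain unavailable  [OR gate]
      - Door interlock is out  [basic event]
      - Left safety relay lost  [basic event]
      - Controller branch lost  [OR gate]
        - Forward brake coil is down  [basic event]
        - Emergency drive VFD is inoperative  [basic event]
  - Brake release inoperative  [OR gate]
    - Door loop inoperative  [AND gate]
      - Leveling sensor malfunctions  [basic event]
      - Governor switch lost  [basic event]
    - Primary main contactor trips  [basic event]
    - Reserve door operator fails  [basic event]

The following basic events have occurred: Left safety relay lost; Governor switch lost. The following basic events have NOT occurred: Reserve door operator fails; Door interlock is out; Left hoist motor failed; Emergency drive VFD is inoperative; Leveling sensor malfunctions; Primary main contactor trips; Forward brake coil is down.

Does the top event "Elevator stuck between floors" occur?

Controller branch lost [OR]: Forward brake coil is down=not, Emergency drive VFD is inoperative=not → no input occurs → does not occur.
Drive chain unavailable [OR]: Door interlock is out=not, Left safety relay lost=occurs, Controller branch lost=not → at least one input occurs → occurs.
Safety circuit inoperative [OR]: Left hoist motor failed=not, Drive chain unavailable=occurs → at least one input occurs → occurs.
Door loop inoperative [AND]: Leveling sensor malfunctions=not, Governor switch lost=occurs → not all inputs occur → does not occur.
Brake release inoperative [OR]: Door loop inoperative=not, Primary main contactor trips=not, Reserve door operator fails=not → no input occurs → does not occur.
Elevator stuck between floors [OR]: Safety circuit inoperative=occurs, Brake release inoperative=not → at least one input occurs → occurs.

Yes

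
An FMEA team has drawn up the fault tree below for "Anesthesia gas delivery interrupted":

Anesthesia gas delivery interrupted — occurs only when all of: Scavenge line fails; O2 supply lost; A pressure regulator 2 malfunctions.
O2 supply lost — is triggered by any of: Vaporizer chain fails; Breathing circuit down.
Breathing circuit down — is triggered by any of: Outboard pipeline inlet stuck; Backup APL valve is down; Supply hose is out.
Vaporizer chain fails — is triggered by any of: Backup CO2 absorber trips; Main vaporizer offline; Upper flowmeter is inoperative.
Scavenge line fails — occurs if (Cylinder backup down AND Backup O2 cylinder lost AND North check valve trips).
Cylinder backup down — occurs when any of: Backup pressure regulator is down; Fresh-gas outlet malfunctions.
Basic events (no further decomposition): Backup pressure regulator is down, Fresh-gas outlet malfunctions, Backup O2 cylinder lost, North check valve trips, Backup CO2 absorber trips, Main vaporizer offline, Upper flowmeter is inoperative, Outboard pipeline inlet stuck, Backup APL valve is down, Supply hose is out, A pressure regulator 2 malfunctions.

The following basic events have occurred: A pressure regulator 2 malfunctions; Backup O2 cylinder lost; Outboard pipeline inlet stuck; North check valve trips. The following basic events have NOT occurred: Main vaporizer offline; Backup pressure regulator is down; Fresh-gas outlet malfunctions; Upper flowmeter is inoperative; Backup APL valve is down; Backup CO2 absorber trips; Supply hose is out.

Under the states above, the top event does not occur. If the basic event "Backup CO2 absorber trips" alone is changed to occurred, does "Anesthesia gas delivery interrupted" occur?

Counterfactual: set "Backup CO2 absorber trips" to occurred.
Cylinder backup down [OR]: Backup pressure regulator is down=not, Fresh-gas outlet malfunctions=not → no input occurs → does not occur.
Scavenge line fails [AND]: Cylinder backup down=not, Backup O2 cylinder lost=occurs, North check valve trips=occurs → not all inputs occur → does not occur.
Vaporizer chain fails [OR]: Backup CO2 absorber trips=occurs, Main vaporizer offline=not, Upper flowmeter is inoperative=not → at least one input occurs → occurs.
Breathing circuit down [OR]: Outboard pipeline inlet stuck=occurs, Backup APL valve is down=not, Supply hose is out=not → at least one input occurs → occurs.
O2 supply lost [OR]: Vaporizer chain fails=occurs, Breathing circuit down=occurs → at least one input occurs → occurs.
Anesthesia gas delivery interrupted [AND]: Scavenge line fails=not, O2 supply lost=occurs, A pressure regulator 2 malfunctions=occurs → not all inputs occur → does not occur.

No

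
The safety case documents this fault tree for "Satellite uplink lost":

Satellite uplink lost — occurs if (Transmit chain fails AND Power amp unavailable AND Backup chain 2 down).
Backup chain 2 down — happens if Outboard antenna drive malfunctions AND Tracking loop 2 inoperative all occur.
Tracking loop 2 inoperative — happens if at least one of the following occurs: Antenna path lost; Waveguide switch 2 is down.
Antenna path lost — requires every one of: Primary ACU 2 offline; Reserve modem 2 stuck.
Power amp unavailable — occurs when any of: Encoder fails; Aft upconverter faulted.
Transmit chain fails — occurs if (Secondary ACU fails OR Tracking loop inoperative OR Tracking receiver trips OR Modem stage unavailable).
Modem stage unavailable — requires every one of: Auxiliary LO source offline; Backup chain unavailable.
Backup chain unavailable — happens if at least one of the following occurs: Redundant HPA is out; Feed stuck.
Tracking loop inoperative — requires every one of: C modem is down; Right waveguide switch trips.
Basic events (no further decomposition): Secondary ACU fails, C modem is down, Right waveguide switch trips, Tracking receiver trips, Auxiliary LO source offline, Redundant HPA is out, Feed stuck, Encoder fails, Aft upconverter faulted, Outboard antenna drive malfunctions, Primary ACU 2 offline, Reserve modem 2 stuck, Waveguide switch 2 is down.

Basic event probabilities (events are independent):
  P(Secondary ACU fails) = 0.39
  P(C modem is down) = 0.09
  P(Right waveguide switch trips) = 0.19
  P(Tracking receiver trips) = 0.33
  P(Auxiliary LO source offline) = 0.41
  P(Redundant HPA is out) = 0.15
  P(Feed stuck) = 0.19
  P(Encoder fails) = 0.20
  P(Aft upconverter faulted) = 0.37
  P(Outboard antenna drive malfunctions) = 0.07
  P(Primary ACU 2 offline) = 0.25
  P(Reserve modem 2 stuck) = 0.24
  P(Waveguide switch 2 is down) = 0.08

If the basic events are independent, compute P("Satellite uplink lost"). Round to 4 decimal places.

P(Tracking loop inoperative) [AND] = 0.09 × 0.19 = 0.017100
P(Backup chain unavailable) [OR] = 1 − (1−0.15) × (1−0.19) = 0.311500
P(Modem stage unavailable) [AND] = 0.41 × 0.311500 = 0.127715
P(Transmit chain fails) [OR] = 1 − (1−0.39) × (1−0.017100) × (1−0.33) × (1−0.127715) = 0.649593
P(Power amp unavailable) [OR] = 1 − (1−0.20) × (1−0.37) = 0.496000
P(Antenna path lost) [AND] = 0.25 × 0.24 = 0.060000
P(Tracking loop 2 inoperative) [OR] = 1 − (1−0.060000) × (1−0.08) = 0.135200
P(Backup chain 2 down) [AND] = 0.07 × 0.135200 = 0.009464
P(Satellite uplink lost) [AND] = 0.649593 × 0.496000 × 0.009464 = 0.003049
Rounded to 4 decimal places: P(Satellite uplink lost) ≈ 0.0030.

0.0030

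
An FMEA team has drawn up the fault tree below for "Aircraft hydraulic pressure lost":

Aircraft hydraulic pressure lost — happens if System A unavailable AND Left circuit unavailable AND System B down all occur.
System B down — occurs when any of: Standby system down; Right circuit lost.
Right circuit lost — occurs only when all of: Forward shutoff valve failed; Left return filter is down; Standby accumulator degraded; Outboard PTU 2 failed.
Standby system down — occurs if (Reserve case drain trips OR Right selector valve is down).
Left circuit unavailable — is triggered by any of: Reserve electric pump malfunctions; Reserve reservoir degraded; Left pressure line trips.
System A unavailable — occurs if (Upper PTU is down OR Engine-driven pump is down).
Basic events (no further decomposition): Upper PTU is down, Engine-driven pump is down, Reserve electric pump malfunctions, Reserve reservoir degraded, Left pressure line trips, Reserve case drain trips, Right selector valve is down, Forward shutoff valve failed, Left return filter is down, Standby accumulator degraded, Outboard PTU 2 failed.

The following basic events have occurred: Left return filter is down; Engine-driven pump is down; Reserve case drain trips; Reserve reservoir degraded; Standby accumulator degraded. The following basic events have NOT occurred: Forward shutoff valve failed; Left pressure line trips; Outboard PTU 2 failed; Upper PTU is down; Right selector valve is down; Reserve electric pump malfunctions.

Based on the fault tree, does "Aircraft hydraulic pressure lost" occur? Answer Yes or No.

System A unavailable [OR]: Upper PTU is down=not, Engine-driven pump is down=occurs → at least one input occurs → occurs.
Left circuit unavailable [OR]: Reserve electric pump malfunctions=not, Reserve reservoir degraded=occurs, Left pressure line trips=not → at least one input occurs → occurs.
Standby system down [OR]: Reserve case drain trips=occurs, Right selector valve is down=not → at least one input occurs → occurs.
Right circuit lost [AND]: Forward shutoff valve failed=not, Left return filter is down=occurs, Standby accumulator degraded=occurs, Outboard PTU 2 failed=not → not all inputs occur → does not occur.
System B down [OR]: Standby system down=occurs, Right circuit lost=not → at least one input occurs → occurs.
Aircraft hydraulic pressure lost [AND]: System A unavailable=occurs, Left circuit unavailable=occurs, System B down=occurs → all inputs occur → occurs.

Yes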